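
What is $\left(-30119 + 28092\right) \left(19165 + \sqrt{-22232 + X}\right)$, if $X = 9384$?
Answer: $-38847455 - 8108 i \sqrt{803} \approx -3.8847 \cdot 10^{7} - 2.2976 \cdot 10^{5} i$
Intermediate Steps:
$\left(-30119 + 28092\right) \left(19165 + \sqrt{-22232 + X}\right) = \left(-30119 + 28092\right) \left(19165 + \sqrt{-22232 + 9384}\right) = - 2027 \left(19165 + \sqrt{-12848}\right) = - 2027 \left(19165 + 4 i \sqrt{803}\right) = -38847455 - 8108 i \sqrt{803}$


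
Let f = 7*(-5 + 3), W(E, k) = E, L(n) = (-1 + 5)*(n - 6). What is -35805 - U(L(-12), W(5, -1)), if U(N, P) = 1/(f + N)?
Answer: -3079229/86 ≈ -35805.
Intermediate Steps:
L(n) = -24 + 4*n (L(n) = 4*(-6 + n) = -24 + 4*n)
f = -14 (f = 7*(-2) = -14)
U(N, P) = 1/(-14 + N)
-35805 - U(L(-12), W(5, -1)) = -35805 - 1/(-14 + (-24 + 4*(-12))) = -35805 - 1/(-14 + (-24 - 48)) = -35805 - 1/(-14 - 72) = -35805 - 1/(-86) = -35805 - 1*(-1/86) = -35805 + 1/86 = -3079229/86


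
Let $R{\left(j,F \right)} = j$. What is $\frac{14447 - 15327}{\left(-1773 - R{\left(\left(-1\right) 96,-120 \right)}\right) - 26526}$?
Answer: $\frac{880}{28203} \approx 0.031202$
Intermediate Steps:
$\frac{14447 - 15327}{\left(-1773 - R{\left(\left(-1\right) 96,-120 \right)}\right) - 26526} = \frac{14447 - 15327}{\left(-1773 - \left(-1\right) 96\right) - 26526} = - \frac{880}{\left(-1773 - -96\right) - 26526} = - \frac{880}{\left(-1773 + 96\right) - 26526} = - \frac{880}{-1677 - 26526} = - \frac{880}{-28203} = \left(-880\right) \left(- \frac{1}{28203}\right) = \frac{880}{28203}$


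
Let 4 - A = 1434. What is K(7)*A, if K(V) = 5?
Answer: -7150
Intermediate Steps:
A = -1430 (A = 4 - 1*1434 = 4 - 1434 = -1430)
K(7)*A = 5*(-1430) = -7150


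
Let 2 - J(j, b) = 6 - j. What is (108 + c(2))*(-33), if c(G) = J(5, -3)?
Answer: -3597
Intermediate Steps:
J(j, b) = -4 + j (J(j, b) = 2 - (6 - j) = 2 + (-6 + j) = -4 + j)
c(G) = 1 (c(G) = -4 + 5 = 1)
(108 + c(2))*(-33) = (108 + 1)*(-33) = 109*(-33) = -3597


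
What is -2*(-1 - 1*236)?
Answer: 474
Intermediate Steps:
-2*(-1 - 1*236) = -2*(-1 - 236) = -2*(-237) = 474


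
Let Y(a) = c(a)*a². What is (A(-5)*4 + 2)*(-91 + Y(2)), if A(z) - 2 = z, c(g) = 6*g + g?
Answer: 350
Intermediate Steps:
c(g) = 7*g
A(z) = 2 + z
Y(a) = 7*a³ (Y(a) = (7*a)*a² = 7*a³)
(A(-5)*4 + 2)*(-91 + Y(2)) = ((2 - 5)*4 + 2)*(-91 + 7*2³) = (-3*4 + 2)*(-91 + 7*8) = (-12 + 2)*(-91 + 56) = -10*(-35) = 350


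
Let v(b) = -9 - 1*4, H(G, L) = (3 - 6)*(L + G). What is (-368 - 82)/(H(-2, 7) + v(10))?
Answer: 225/14 ≈ 16.071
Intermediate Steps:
H(G, L) = -3*G - 3*L (H(G, L) = -3*(G + L) = -3*G - 3*L)
v(b) = -13 (v(b) = -9 - 4 = -13)
(-368 - 82)/(H(-2, 7) + v(10)) = (-368 - 82)/((-3*(-2) - 3*7) - 13) = -450/((6 - 21) - 13) = -450/(-15 - 13) = -450/(-28) = -450*(-1/28) = 225/14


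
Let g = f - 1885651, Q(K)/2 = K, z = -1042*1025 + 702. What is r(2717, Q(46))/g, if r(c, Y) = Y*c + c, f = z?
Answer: -4433/51807 ≈ -0.085568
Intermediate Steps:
z = -1067348 (z = -1068050 + 702 = -1067348)
Q(K) = 2*K
f = -1067348
r(c, Y) = c + Y*c
g = -2952999 (g = -1067348 - 1885651 = -2952999)
r(2717, Q(46))/g = (2717*(1 + 2*46))/(-2952999) = (2717*(1 + 92))*(-1/2952999) = (2717*93)*(-1/2952999) = 252681*(-1/2952999) = -4433/51807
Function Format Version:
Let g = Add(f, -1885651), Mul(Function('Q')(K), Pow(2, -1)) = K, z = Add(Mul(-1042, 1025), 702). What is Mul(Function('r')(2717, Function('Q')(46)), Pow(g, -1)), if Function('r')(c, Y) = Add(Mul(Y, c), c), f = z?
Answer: Rational(-4433, 51807) ≈ -0.085568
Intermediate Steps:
z = -1067348 (z = Add(-1068050, 702) = -1067348)
Function('Q')(K) = Mul(2, K)
f = -1067348
Function('r')(c, Y) = Add(c, Mul(Y, c))
g = -2952999 (g = Add(-1067348, -1885651) = -2952999)
Mul(Function('r')(2717, Function('Q')(46)), Pow(g, -1)) = Mul(Mul(2717, Add(1, Mul(2, 46))), Pow(-2952999, -1)) = Mul(Mul(2717, Add(1, 92)), Rational(-1, 2952999)) = Mul(Mul(2717, 93), Rational(-1, 2952999)) = Mul(252681, Rational(-1, 2952999)) = Rational(-4433, 51807)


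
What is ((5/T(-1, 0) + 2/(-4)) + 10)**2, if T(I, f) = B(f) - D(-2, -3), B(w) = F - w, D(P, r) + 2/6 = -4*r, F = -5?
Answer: 2116/25 ≈ 84.640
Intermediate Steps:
D(P, r) = -1/3 - 4*r
B(w) = -5 - w
T(I, f) = -50/3 - f (T(I, f) = (-5 - f) - (-1/3 - 4*(-3)) = (-5 - f) - (-1/3 + 12) = (-5 - f) - 1*35/3 = (-5 - f) - 35/3 = -50/3 - f)
((5/T(-1, 0) + 2/(-4)) + 10)**2 = ((5/(-50/3 - 1*0) + 2/(-4)) + 10)**2 = ((5/(-50/3 + 0) + 2*(-1/4)) + 10)**2 = ((5/(-50/3) - 1/2) + 10)**2 = ((5*(-3/50) - 1/2) + 10)**2 = ((-3/10 - 1/2) + 10)**2 = (-4/5 + 10)**2 = (46/5)**2 = 2116/25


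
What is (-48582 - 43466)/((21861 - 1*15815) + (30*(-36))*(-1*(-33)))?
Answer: 46024/14797 ≈ 3.1104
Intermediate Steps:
(-48582 - 43466)/((21861 - 1*15815) + (30*(-36))*(-1*(-33))) = -92048/((21861 - 15815) - 1080*33) = -92048/(6046 - 35640) = -92048/(-29594) = -92048*(-1/29594) = 46024/14797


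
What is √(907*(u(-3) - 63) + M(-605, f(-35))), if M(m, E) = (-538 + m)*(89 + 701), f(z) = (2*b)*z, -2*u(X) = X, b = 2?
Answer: I*√3835002/2 ≈ 979.16*I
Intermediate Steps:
u(X) = -X/2
f(z) = 4*z (f(z) = (2*2)*z = 4*z)
M(m, E) = -425020 + 790*m (M(m, E) = (-538 + m)*790 = -425020 + 790*m)
√(907*(u(-3) - 63) + M(-605, f(-35))) = √(907*(-½*(-3) - 63) + (-425020 + 790*(-605))) = √(907*(3/2 - 63) + (-425020 - 477950)) = √(907*(-123/2) - 902970) = √(-111561/2 - 902970) = √(-1917501/2) = I*√3835002/2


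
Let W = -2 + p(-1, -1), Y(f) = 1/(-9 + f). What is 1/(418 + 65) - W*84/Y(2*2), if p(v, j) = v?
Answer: -608579/483 ≈ -1260.0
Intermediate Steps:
W = -3 (W = -2 - 1 = -3)
1/(418 + 65) - W*84/Y(2*2) = 1/(418 + 65) - (-3)*84/(1/(-9 + 2*2)) = 1/483 - (-3)*84/(1/(-9 + 4)) = 1/483 - (-3)*84/(1/(-5)) = 1/483 - (-3)*84/(-⅕) = 1/483 - (-3)*84*(-5) = 1/483 - (-3)*(-420) = 1/483 - 1*1260 = 1/483 - 1260 = -608579/483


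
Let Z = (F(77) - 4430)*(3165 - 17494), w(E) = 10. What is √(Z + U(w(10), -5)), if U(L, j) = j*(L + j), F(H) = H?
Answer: 4*√3898382 ≈ 7897.7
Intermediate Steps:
Z = 62374137 (Z = (77 - 4430)*(3165 - 17494) = -4353*(-14329) = 62374137)
√(Z + U(w(10), -5)) = √(62374137 - 5*(10 - 5)) = √(62374137 - 5*5) = √(62374137 - 25) = √62374112 = 4*√3898382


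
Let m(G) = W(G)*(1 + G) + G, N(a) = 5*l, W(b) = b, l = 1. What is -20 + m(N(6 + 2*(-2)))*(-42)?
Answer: -1490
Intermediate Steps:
N(a) = 5 (N(a) = 5*1 = 5)
m(G) = G + G*(1 + G) (m(G) = G*(1 + G) + G = G + G*(1 + G))
-20 + m(N(6 + 2*(-2)))*(-42) = -20 + (5*(2 + 5))*(-42) = -20 + (5*7)*(-42) = -20 + 35*(-42) = -20 - 1470 = -1490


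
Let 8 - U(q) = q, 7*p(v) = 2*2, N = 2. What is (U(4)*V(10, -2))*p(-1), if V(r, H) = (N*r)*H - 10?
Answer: -800/7 ≈ -114.29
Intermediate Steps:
p(v) = 4/7 (p(v) = (2*2)/7 = (⅐)*4 = 4/7)
U(q) = 8 - q
V(r, H) = -10 + 2*H*r (V(r, H) = (2*r)*H - 10 = 2*H*r - 10 = -10 + 2*H*r)
(U(4)*V(10, -2))*p(-1) = ((8 - 1*4)*(-10 + 2*(-2)*10))*(4/7) = ((8 - 4)*(-10 - 40))*(4/7) = (4*(-50))*(4/7) = -200*4/7 = -800/7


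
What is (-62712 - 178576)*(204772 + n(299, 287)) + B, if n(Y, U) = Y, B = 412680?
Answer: -49480758768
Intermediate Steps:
(-62712 - 178576)*(204772 + n(299, 287)) + B = (-62712 - 178576)*(204772 + 299) + 412680 = -241288*205071 + 412680 = -49481171448 + 412680 = -49480758768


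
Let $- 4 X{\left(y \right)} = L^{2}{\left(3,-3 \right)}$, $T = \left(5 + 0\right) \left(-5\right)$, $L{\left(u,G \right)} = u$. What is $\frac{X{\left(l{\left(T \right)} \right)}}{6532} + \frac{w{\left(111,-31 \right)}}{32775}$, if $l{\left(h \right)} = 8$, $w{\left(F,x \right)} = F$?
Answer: $\frac{37757}{12410800} \approx 0.0030423$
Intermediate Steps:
$T = -25$ ($T = 5 \left(-5\right) = -25$)
$X{\left(y \right)} = - \frac{9}{4}$ ($X{\left(y \right)} = - \frac{3^{2}}{4} = \left(- \frac{1}{4}\right) 9 = - \frac{9}{4}$)
$\frac{X{\left(l{\left(T \right)} \right)}}{6532} + \frac{w{\left(111,-31 \right)}}{32775} = - \frac{9}{4 \cdot 6532} + \frac{111}{32775} = \left(- \frac{9}{4}\right) \frac{1}{6532} + 111 \cdot \frac{1}{32775} = - \frac{9}{26128} + \frac{37}{10925} = \frac{37757}{12410800}$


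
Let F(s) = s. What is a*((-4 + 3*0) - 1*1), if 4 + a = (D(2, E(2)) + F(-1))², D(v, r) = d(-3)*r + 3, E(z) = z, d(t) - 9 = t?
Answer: -960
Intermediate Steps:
d(t) = 9 + t
D(v, r) = 3 + 6*r (D(v, r) = (9 - 3)*r + 3 = 6*r + 3 = 3 + 6*r)
a = 192 (a = -4 + ((3 + 6*2) - 1)² = -4 + ((3 + 12) - 1)² = -4 + (15 - 1)² = -4 + 14² = -4 + 196 = 192)
a*((-4 + 3*0) - 1*1) = 192*((-4 + 3*0) - 1*1) = 192*((-4 + 0) - 1) = 192*(-4 - 1) = 192*(-5) = -960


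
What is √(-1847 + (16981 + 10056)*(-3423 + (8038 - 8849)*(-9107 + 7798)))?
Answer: √28609902665 ≈ 1.6914e+5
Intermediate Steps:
√(-1847 + (16981 + 10056)*(-3423 + (8038 - 8849)*(-9107 + 7798))) = √(-1847 + 27037*(-3423 - 811*(-1309))) = √(-1847 + 27037*(-3423 + 1061599)) = √(-1847 + 27037*1058176) = √(-1847 + 28609904512) = √28609902665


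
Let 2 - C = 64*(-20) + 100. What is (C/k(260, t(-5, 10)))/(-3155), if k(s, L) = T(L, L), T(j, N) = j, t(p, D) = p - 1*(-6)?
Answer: -1182/3155 ≈ -0.37464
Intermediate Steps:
t(p, D) = 6 + p (t(p, D) = p + 6 = 6 + p)
C = 1182 (C = 2 - (64*(-20) + 100) = 2 - (-1280 + 100) = 2 - 1*(-1180) = 2 + 1180 = 1182)
k(s, L) = L
(C/k(260, t(-5, 10)))/(-3155) = (1182/(6 - 5))/(-3155) = (1182/1)*(-1/3155) = (1182*1)*(-1/3155) = 1182*(-1/3155) = -1182/3155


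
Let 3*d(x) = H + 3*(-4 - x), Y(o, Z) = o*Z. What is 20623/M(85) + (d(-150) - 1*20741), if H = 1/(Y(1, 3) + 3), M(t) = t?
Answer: -31139051/1530 ≈ -20352.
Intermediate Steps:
Y(o, Z) = Z*o
H = ⅙ (H = 1/(3*1 + 3) = 1/(3 + 3) = 1/6 = ⅙ ≈ 0.16667)
d(x) = -71/18 - x (d(x) = (⅙ + 3*(-4 - x))/3 = (⅙ + (-12 - 3*x))/3 = (-71/6 - 3*x)/3 = -71/18 - x)
20623/M(85) + (d(-150) - 1*20741) = 20623/85 + ((-71/18 - 1*(-150)) - 1*20741) = 20623*(1/85) + ((-71/18 + 150) - 20741) = 20623/85 + (2629/18 - 20741) = 20623/85 - 370709/18 = -31139051/1530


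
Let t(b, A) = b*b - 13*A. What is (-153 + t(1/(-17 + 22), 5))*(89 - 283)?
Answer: 1057106/25 ≈ 42284.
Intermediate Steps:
t(b, A) = b² - 13*A
(-153 + t(1/(-17 + 22), 5))*(89 - 283) = (-153 + ((1/(-17 + 22))² - 13*5))*(89 - 283) = (-153 + ((1/5)² - 65))*(-194) = (-153 + ((⅕)² - 65))*(-194) = (-153 + (1/25 - 65))*(-194) = (-153 - 1624/25)*(-194) = -5449/25*(-194) = 1057106/25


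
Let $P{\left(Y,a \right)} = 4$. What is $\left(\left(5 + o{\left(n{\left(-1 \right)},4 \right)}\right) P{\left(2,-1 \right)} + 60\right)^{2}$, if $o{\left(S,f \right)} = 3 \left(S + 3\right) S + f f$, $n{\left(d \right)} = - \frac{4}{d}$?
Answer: $230400$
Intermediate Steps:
$o{\left(S,f \right)} = f^{2} + S \left(9 + 3 S\right)$ ($o{\left(S,f \right)} = 3 \left(3 + S\right) S + f^{2} = \left(9 + 3 S\right) S + f^{2} = S \left(9 + 3 S\right) + f^{2} = f^{2} + S \left(9 + 3 S\right)$)
$\left(\left(5 + o{\left(n{\left(-1 \right)},4 \right)}\right) P{\left(2,-1 \right)} + 60\right)^{2} = \left(\left(5 + \left(4^{2} + 3 \left(- \frac{4}{-1}\right)^{2} + 9 \left(- \frac{4}{-1}\right)\right)\right) 4 + 60\right)^{2} = \left(\left(5 + \left(16 + 3 \left(\left(-4\right) \left(-1\right)\right)^{2} + 9 \left(\left(-4\right) \left(-1\right)\right)\right)\right) 4 + 60\right)^{2} = \left(\left(5 + \left(16 + 3 \cdot 4^{2} + 9 \cdot 4\right)\right) 4 + 60\right)^{2} = \left(\left(5 + \left(16 + 3 \cdot 16 + 36\right)\right) 4 + 60\right)^{2} = \left(\left(5 + \left(16 + 48 + 36\right)\right) 4 + 60\right)^{2} = \left(\left(5 + 100\right) 4 + 60\right)^{2} = \left(105 \cdot 4 + 60\right)^{2} = \left(420 + 60\right)^{2} = 480^{2} = 230400$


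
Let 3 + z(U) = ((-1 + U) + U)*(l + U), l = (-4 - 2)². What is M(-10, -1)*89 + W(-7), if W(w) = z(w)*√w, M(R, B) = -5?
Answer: -445 - 438*I*√7 ≈ -445.0 - 1158.8*I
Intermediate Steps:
l = 36 (l = (-6)² = 36)
z(U) = -3 + (-1 + 2*U)*(36 + U) (z(U) = -3 + ((-1 + U) + U)*(36 + U) = -3 + (-1 + 2*U)*(36 + U))
W(w) = √w*(-39 + 2*w² + 71*w) (W(w) = (-39 + 2*w² + 71*w)*√w = √w*(-39 + 2*w² + 71*w))
M(-10, -1)*89 + W(-7) = -5*89 + √(-7)*(-39 + 2*(-7)² + 71*(-7)) = -445 + (I*√7)*(-39 + 2*49 - 497) = -445 + (I*√7)*(-39 + 98 - 497) = -445 + (I*√7)*(-438) = -445 - 438*I*√7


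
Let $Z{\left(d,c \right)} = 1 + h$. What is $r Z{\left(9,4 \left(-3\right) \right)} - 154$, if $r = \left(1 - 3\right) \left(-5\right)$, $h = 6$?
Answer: $-84$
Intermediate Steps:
$r = 10$ ($r = \left(-2\right) \left(-5\right) = 10$)
$Z{\left(d,c \right)} = 7$ ($Z{\left(d,c \right)} = 1 + 6 = 7$)
$r Z{\left(9,4 \left(-3\right) \right)} - 154 = 10 \cdot 7 - 154 = 70 - 154 = -84$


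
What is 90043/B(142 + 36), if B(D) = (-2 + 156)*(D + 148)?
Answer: 90043/50204 ≈ 1.7935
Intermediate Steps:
B(D) = 22792 + 154*D (B(D) = 154*(148 + D) = 22792 + 154*D)
90043/B(142 + 36) = 90043/(22792 + 154*(142 + 36)) = 90043/(22792 + 154*178) = 90043/(22792 + 27412) = 90043/50204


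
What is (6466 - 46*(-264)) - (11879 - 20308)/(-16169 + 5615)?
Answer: 196401511/10554 ≈ 18609.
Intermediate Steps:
(6466 - 46*(-264)) - (11879 - 20308)/(-16169 + 5615) = (6466 - 1*(-12144)) - (-8429)/(-10554) = (6466 + 12144) - (-8429)*(-1)/10554 = 18610 - 1*8429/10554 = 18610 - 8429/10554 = 196401511/10554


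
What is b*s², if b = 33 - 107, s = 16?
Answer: -18944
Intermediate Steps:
b = -74
b*s² = -74*16² = -74*256 = -18944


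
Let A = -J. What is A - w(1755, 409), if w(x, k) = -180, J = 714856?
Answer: -714676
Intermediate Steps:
A = -714856 (A = -1*714856 = -714856)
A - w(1755, 409) = -714856 - 1*(-180) = -714856 + 180 = -714676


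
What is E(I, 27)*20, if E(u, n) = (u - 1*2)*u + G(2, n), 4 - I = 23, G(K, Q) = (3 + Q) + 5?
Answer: 8680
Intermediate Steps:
G(K, Q) = 8 + Q
I = -19 (I = 4 - 1*23 = 4 - 23 = -19)
E(u, n) = 8 + n + u*(-2 + u) (E(u, n) = (u - 1*2)*u + (8 + n) = (u - 2)*u + (8 + n) = (-2 + u)*u + (8 + n) = u*(-2 + u) + (8 + n) = 8 + n + u*(-2 + u))
E(I, 27)*20 = (8 + 27 + (-19)² - 2*(-19))*20 = (8 + 27 + 361 + 38)*20 = 434*20 = 8680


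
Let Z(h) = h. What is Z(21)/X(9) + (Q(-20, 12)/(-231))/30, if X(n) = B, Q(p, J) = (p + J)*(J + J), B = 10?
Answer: 983/462 ≈ 2.1277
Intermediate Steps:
Q(p, J) = 2*J*(J + p) (Q(p, J) = (J + p)*(2*J) = 2*J*(J + p))
X(n) = 10
Z(21)/X(9) + (Q(-20, 12)/(-231))/30 = 21/10 + ((2*12*(12 - 20))/(-231))/30 = 21*(⅒) + ((2*12*(-8))*(-1/231))*(1/30) = 21/10 - 192*(-1/231)*(1/30) = 21/10 + (64/77)*(1/30) = 21/10 + 32/1155 = 983/462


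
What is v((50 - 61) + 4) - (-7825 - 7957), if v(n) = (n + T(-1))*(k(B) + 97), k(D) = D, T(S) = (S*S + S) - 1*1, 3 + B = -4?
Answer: 15062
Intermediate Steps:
B = -7 (B = -3 - 4 = -7)
T(S) = -1 + S + S² (T(S) = (S² + S) - 1 = (S + S²) - 1 = -1 + S + S²)
v(n) = -90 + 90*n (v(n) = (n + (-1 - 1 + (-1)²))*(-7 + 97) = (n + (-1 - 1 + 1))*90 = (n - 1)*90 = (-1 + n)*90 = -90 + 90*n)
v((50 - 61) + 4) - (-7825 - 7957) = (-90 + 90*((50 - 61) + 4)) - (-7825 - 7957) = (-90 + 90*(-11 + 4)) - 1*(-15782) = (-90 + 90*(-7)) + 15782 = (-90 - 630) + 15782 = -720 + 15782 = 15062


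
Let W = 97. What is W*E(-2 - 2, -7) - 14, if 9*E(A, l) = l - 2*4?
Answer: -527/3 ≈ -175.67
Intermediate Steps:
E(A, l) = -8/9 + l/9 (E(A, l) = (l - 2*4)/9 = (l - 8)/9 = (-8 + l)/9 = -8/9 + l/9)
W*E(-2 - 2, -7) - 14 = 97*(-8/9 + (1/9)*(-7)) - 14 = 97*(-8/9 - 7/9) - 14 = 97*(-5/3) - 14 = -485/3 - 14 = -527/3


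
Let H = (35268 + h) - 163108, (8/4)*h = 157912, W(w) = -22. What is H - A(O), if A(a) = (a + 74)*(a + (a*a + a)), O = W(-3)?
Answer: -71764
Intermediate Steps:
h = 78956 (h = (½)*157912 = 78956)
O = -22
A(a) = (74 + a)*(a² + 2*a) (A(a) = (74 + a)*(a + (a² + a)) = (74 + a)*(a + (a + a²)) = (74 + a)*(a² + 2*a))
H = -48884 (H = (35268 + 78956) - 163108 = 114224 - 163108 = -48884)
H - A(O) = -48884 - (-22)*(148 + (-22)² + 76*(-22)) = -48884 - (-22)*(148 + 484 - 1672) = -48884 - (-22)*(-1040) = -48884 - 1*22880 = -48884 - 22880 = -71764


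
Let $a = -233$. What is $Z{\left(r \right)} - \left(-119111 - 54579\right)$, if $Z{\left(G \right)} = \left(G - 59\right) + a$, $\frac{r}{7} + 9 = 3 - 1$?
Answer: $173349$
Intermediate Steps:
$r = -49$ ($r = -63 + 7 \left(3 - 1\right) = -63 + 7 \cdot 2 = -63 + 14 = -49$)
$Z{\left(G \right)} = -292 + G$ ($Z{\left(G \right)} = \left(G - 59\right) - 233 = \left(-59 + G\right) - 233 = -292 + G$)
$Z{\left(r \right)} - \left(-119111 - 54579\right) = \left(-292 - 49\right) - \left(-119111 - 54579\right) = -341 - \left(-119111 - 54579\right) = -341 - -173690 = -341 + 173690 = 173349$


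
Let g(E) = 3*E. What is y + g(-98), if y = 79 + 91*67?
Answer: 5882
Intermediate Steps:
y = 6176 (y = 79 + 6097 = 6176)
y + g(-98) = 6176 + 3*(-98) = 6176 - 294 = 5882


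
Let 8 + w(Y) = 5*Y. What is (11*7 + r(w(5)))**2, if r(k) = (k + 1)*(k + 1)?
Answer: 160801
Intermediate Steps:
w(Y) = -8 + 5*Y
r(k) = (1 + k)**2 (r(k) = (1 + k)*(1 + k) = (1 + k)**2)
(11*7 + r(w(5)))**2 = (11*7 + (1 + (-8 + 5*5))**2)**2 = (77 + (1 + (-8 + 25))**2)**2 = (77 + (1 + 17)**2)**2 = (77 + 18**2)**2 = (77 + 324)**2 = 401**2 = 160801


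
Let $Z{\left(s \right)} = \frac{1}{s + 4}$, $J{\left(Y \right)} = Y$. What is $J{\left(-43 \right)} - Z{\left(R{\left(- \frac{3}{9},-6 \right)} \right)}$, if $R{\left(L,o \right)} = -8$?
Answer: $- \frac{171}{4} \approx -42.75$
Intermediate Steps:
$Z{\left(s \right)} = \frac{1}{4 + s}$
$J{\left(-43 \right)} - Z{\left(R{\left(- \frac{3}{9},-6 \right)} \right)} = -43 - \frac{1}{4 - 8} = -43 - \frac{1}{-4} = -43 - - \frac{1}{4} = -43 + \frac{1}{4} = - \frac{171}{4}$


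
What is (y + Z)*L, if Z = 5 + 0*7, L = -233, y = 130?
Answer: -31455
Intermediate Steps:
Z = 5 (Z = 5 + 0 = 5)
(y + Z)*L = (130 + 5)*(-233) = 135*(-233) = -31455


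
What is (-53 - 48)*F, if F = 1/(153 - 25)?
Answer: -101/128 ≈ -0.78906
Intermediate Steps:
F = 1/128 ≈ 0.0078125
(-53 - 48)*F = (-53 - 48)*(1/128) = -101*1/128 = -101/128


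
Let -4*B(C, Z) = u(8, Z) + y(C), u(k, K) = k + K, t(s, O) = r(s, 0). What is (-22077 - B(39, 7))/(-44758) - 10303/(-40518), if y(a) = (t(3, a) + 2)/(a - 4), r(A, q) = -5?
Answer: 47442727001/63472662540 ≈ 0.74745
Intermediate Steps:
t(s, O) = -5
u(k, K) = K + k
y(a) = -3/(-4 + a) (y(a) = (-5 + 2)/(a - 4) = -3/(-4 + a))
B(C, Z) = -2 - Z/4 + 3/(4*(-4 + C)) (B(C, Z) = -((Z + 8) - 3/(-4 + C))/4 = -((8 + Z) - 3/(-4 + C))/4 = -(8 + Z - 3/(-4 + C))/4 = -2 - Z/4 + 3/(4*(-4 + C)))
(-22077 - B(39, 7))/(-44758) - 10303/(-40518) = (-22077 - (3 - (-4 + 39)*(8 + 7))/(4*(-4 + 39)))/(-44758) - 10303/(-40518) = (-22077 - (3 - 1*35*15)/(4*35))*(-1/44758) - 10303*(-1/40518) = (-22077 - (3 - 525)/(4*35))*(-1/44758) + 10303/40518 = (-22077 - (-522)/(4*35))*(-1/44758) + 10303/40518 = (-22077 - 1*(-261/70))*(-1/44758) + 10303/40518 = (-22077 + 261/70)*(-1/44758) + 10303/40518 = -1545129/70*(-1/44758) + 10303/40518 = 1545129/3133060 + 10303/40518 = 47442727001/63472662540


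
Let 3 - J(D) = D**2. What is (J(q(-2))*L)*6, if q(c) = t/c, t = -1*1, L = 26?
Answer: 429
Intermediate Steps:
t = -1
q(c) = -1/c
J(D) = 3 - D**2
(J(q(-2))*L)*6 = ((3 - (-1/(-2))**2)*26)*6 = ((3 - (-1*(-1/2))**2)*26)*6 = ((3 - (1/2)**2)*26)*6 = ((3 - 1*1/4)*26)*6 = ((3 - 1/4)*26)*6 = ((11/4)*26)*6 = (143/2)*6 = 429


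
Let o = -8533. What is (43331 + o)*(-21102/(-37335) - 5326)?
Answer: -2306238702728/12445 ≈ -1.8531e+8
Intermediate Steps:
(43331 + o)*(-21102/(-37335) - 5326) = (43331 - 8533)*(-21102/(-37335) - 5326) = 34798*(-21102*(-1/37335) - 5326) = 34798*(7034/12445 - 5326) = 34798*(-66275036/12445) = -2306238702728/12445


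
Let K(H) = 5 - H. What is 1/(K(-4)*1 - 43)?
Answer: -1/34 ≈ -0.029412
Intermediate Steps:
1/(K(-4)*1 - 43) = 1/((5 - 1*(-4))*1 - 43) = 1/((5 + 4)*1 - 43) = 1/(9*1 - 43) = 1/(9 - 43) = 1/(-34) = -1/34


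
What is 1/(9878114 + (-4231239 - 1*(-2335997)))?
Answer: 1/7982872 ≈ 1.2527e-7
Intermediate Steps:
1/(9878114 + (-4231239 - 1*(-2335997))) = 1/(9878114 + (-4231239 + 2335997)) = 1/(9878114 - 1895242) = 1/7982872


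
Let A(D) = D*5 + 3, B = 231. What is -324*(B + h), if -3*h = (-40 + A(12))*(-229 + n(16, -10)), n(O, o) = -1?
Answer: -646164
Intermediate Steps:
A(D) = 3 + 5*D (A(D) = 5*D + 3 = 3 + 5*D)
h = 5290/3 (h = -(-40 + (3 + 5*12))*(-229 - 1)/3 = -(-40 + (3 + 60))*(-230)/3 = -(-40 + 63)*(-230)/3 = -23*(-230)/3 = -⅓*(-5290) = 5290/3 ≈ 1763.3)
-324*(B + h) = -324*(231 + 5290/3) = -324*5983/3 = -646164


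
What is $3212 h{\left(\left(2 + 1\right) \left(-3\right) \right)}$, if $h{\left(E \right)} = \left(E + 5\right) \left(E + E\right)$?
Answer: $231264$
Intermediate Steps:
$h{\left(E \right)} = 2 E \left(5 + E\right)$ ($h{\left(E \right)} = \left(5 + E\right) 2 E = 2 E \left(5 + E\right)$)
$3212 h{\left(\left(2 + 1\right) \left(-3\right) \right)} = 3212 \cdot 2 \left(2 + 1\right) \left(-3\right) \left(5 + \left(2 + 1\right) \left(-3\right)\right) = 3212 \cdot 2 \cdot 3 \left(-3\right) \left(5 + 3 \left(-3\right)\right) = 3212 \cdot 2 \left(-9\right) \left(5 - 9\right) = 3212 \cdot 2 \left(-9\right) \left(-4\right) = 3212 \cdot 72 = 231264$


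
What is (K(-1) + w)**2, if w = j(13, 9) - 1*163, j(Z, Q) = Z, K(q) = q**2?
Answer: 22201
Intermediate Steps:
w = -150 (w = 13 - 1*163 = 13 - 163 = -150)
(K(-1) + w)**2 = ((-1)**2 - 150)**2 = (1 - 150)**2 = (-149)**2 = 22201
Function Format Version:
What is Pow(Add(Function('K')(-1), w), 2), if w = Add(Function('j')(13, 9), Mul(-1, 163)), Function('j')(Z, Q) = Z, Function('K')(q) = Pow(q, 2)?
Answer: 22201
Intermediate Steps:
w = -150 (w = Add(13, Mul(-1, 163)) = Add(13, -163) = -150)
Pow(Add(Function('K')(-1), w), 2) = Pow(Add(Pow(-1, 2), -150), 2) = Pow(Add(1, -150), 2) = Pow(-149, 2) = 22201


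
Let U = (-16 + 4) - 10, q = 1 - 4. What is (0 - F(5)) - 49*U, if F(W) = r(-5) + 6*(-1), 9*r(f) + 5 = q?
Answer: 9764/9 ≈ 1084.9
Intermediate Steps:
q = -3
r(f) = -8/9 (r(f) = -5/9 + (⅑)*(-3) = -5/9 - ⅓ = -8/9)
U = -22 (U = -12 - 10 = -22)
F(W) = -62/9 (F(W) = -8/9 + 6*(-1) = -8/9 - 6 = -62/9)
(0 - F(5)) - 49*U = (0 - 1*(-62/9)) - 49*(-22) = (0 + 62/9) + 1078 = 62/9 + 1078 = 9764/9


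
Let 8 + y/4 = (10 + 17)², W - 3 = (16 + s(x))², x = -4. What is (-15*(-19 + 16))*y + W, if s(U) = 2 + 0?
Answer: 130107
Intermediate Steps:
s(U) = 2
W = 327 (W = 3 + (16 + 2)² = 3 + 18² = 3 + 324 = 327)
y = 2884 (y = -32 + 4*(10 + 17)² = -32 + 4*27² = -32 + 4*729 = -32 + 2916 = 2884)
(-15*(-19 + 16))*y + W = -15*(-19 + 16)*2884 + 327 = -15*(-3)*2884 + 327 = 45*2884 + 327 = 129780 + 327 = 130107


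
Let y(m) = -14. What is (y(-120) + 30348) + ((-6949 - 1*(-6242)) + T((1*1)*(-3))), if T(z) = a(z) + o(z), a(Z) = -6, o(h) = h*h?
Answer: 29630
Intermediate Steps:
o(h) = h²
T(z) = -6 + z²
(y(-120) + 30348) + ((-6949 - 1*(-6242)) + T((1*1)*(-3))) = (-14 + 30348) + ((-6949 - 1*(-6242)) + (-6 + ((1*1)*(-3))²)) = 30334 + ((-6949 + 6242) + (-6 + (1*(-3))²)) = 30334 + (-707 + (-6 + (-3)²)) = 30334 + (-707 + (-6 + 9)) = 30334 + (-707 + 3) = 30334 - 704 = 29630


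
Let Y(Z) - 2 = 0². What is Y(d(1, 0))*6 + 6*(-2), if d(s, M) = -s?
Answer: 0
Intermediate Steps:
Y(Z) = 2 (Y(Z) = 2 + 0² = 2 + 0 = 2)
Y(d(1, 0))*6 + 6*(-2) = 2*6 + 6*(-2) = 12 - 12 = 0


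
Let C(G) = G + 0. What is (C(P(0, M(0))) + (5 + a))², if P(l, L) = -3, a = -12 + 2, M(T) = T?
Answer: 64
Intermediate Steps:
a = -10
C(G) = G
(C(P(0, M(0))) + (5 + a))² = (-3 + (5 - 10))² = (-3 - 5)² = (-8)² = 64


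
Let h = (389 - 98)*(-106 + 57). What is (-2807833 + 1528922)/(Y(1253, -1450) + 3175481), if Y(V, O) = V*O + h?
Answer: -1278911/1344372 ≈ -0.95131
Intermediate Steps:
h = -14259 (h = 291*(-49) = -14259)
Y(V, O) = -14259 + O*V (Y(V, O) = V*O - 14259 = O*V - 14259 = -14259 + O*V)
(-2807833 + 1528922)/(Y(1253, -1450) + 3175481) = (-2807833 + 1528922)/((-14259 - 1450*1253) + 3175481) = -1278911/((-14259 - 1816850) + 3175481) = -1278911/(-1831109 + 3175481) = -1278911/1344372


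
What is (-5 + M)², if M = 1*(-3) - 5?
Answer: 169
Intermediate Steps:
M = -8 (M = -3 - 5 = -8)
(-5 + M)² = (-5 - 8)² = (-13)² = 169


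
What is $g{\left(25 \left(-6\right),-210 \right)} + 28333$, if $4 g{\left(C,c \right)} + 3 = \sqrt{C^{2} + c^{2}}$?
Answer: $\frac{113329}{4} + \frac{15 \sqrt{74}}{2} \approx 28397.0$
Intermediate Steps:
$g{\left(C,c \right)} = - \frac{3}{4} + \frac{\sqrt{C^{2} + c^{2}}}{4}$
$g{\left(25 \left(-6\right),-210 \right)} + 28333 = \left(- \frac{3}{4} + \frac{\sqrt{\left(25 \left(-6\right)\right)^{2} + \left(-210\right)^{2}}}{4}\right) + 28333 = \left(- \frac{3}{4} + \frac{\sqrt{\left(-150\right)^{2} + 44100}}{4}\right) + 28333 = \left(- \frac{3}{4} + \frac{\sqrt{22500 + 44100}}{4}\right) + 28333 = \left(- \frac{3}{4} + \frac{\sqrt{66600}}{4}\right) + 28333 = \left(- \frac{3}{4} + \frac{30 \sqrt{74}}{4}\right) + 28333 = \left(- \frac{3}{4} + \frac{15 \sqrt{74}}{2}\right) + 28333 = \frac{113329}{4} + \frac{15 \sqrt{74}}{2}$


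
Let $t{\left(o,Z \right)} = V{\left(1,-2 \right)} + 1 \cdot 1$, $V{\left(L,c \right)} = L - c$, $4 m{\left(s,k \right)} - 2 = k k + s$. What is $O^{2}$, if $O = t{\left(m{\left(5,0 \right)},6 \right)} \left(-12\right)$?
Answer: $2304$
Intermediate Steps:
$m{\left(s,k \right)} = \frac{1}{2} + \frac{s}{4} + \frac{k^{2}}{4}$ ($m{\left(s,k \right)} = \frac{1}{2} + \frac{k k + s}{4} = \frac{1}{2} + \frac{k^{2} + s}{4} = \frac{1}{2} + \frac{s + k^{2}}{4} = \frac{1}{2} + \left(\frac{s}{4} + \frac{k^{2}}{4}\right) = \frac{1}{2} + \frac{s}{4} + \frac{k^{2}}{4}$)
$t{\left(o,Z \right)} = 4$ ($t{\left(o,Z \right)} = \left(1 - -2\right) + 1 \cdot 1 = \left(1 + 2\right) + 1 = 3 + 1 = 4$)
$O = -48$ ($O = 4 \left(-12\right) = -48$)
$O^{2} = \left(-48\right)^{2} = 2304$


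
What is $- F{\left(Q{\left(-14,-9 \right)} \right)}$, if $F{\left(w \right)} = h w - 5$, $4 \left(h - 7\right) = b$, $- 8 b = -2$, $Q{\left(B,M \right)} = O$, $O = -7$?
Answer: $\frac{871}{16} \approx 54.438$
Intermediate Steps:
$Q{\left(B,M \right)} = -7$
$b = \frac{1}{4}$ ($b = \left(- \frac{1}{8}\right) \left(-2\right) = \frac{1}{4} \approx 0.25$)
$h = \frac{113}{16}$ ($h = 7 + \frac{1}{4} \cdot \frac{1}{4} = 7 + \frac{1}{16} = \frac{113}{16} \approx 7.0625$)
$F{\left(w \right)} = -5 + \frac{113 w}{16}$ ($F{\left(w \right)} = \frac{113 w}{16} - 5 = -5 + \frac{113 w}{16}$)
$- F{\left(Q{\left(-14,-9 \right)} \right)} = - (-5 + \frac{113}{16} \left(-7\right)) = - (-5 - \frac{791}{16}) = \left(-1\right) \left(- \frac{871}{16}\right) = \frac{871}{16}$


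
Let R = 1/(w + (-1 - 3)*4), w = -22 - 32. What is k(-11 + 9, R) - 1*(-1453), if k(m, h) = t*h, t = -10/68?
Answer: 691629/476 ≈ 1453.0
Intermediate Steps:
w = -54
t = -5/34 (t = -10*1/68 = -5/34 ≈ -0.14706)
R = -1/70 (R = 1/(-54 + (-1 - 3)*4) = 1/(-54 - 4*4) = 1/(-54 - 16) = 1/(-70) = -1/70 ≈ -0.014286)
k(m, h) = -5*h/34
k(-11 + 9, R) - 1*(-1453) = -5/34*(-1/70) - 1*(-1453) = 1/476 + 1453 = 691629/476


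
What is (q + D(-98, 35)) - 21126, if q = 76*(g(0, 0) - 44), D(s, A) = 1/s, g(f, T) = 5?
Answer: -2360821/98 ≈ -24090.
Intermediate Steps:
q = -2964 (q = 76*(5 - 44) = 76*(-39) = -2964)
(q + D(-98, 35)) - 21126 = (-2964 + 1/(-98)) - 21126 = (-2964 - 1/98) - 21126 = -290473/98 - 21126 = -2360821/98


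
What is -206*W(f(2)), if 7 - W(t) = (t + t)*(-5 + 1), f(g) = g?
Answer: -4738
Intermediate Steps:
W(t) = 7 + 8*t (W(t) = 7 - (t + t)*(-5 + 1) = 7 - 2*t*(-4) = 7 - (-8)*t = 7 + 8*t)
-206*W(f(2)) = -206*(7 + 8*2) = -206*(7 + 16) = -206*23 = -4738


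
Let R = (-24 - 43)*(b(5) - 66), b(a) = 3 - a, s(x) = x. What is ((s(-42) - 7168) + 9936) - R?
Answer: -1830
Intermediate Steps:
R = 4556 (R = (-24 - 43)*((3 - 1*5) - 66) = -67*((3 - 5) - 66) = -67*(-2 - 66) = -67*(-68) = 4556)
((s(-42) - 7168) + 9936) - R = ((-42 - 7168) + 9936) - 1*4556 = (-7210 + 9936) - 4556 = 2726 - 4556 = -1830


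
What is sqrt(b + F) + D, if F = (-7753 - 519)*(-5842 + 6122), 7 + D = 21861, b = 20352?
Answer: 21854 + 32*I*sqrt(2242) ≈ 21854.0 + 1515.2*I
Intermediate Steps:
D = 21854 (D = -7 + 21861 = 21854)
F = -2316160 (F = -8272*280 = -2316160)
sqrt(b + F) + D = sqrt(20352 - 2316160) + 21854 = sqrt(-2295808) + 21854 = 32*I*sqrt(2242) + 21854 = 21854 + 32*I*sqrt(2242)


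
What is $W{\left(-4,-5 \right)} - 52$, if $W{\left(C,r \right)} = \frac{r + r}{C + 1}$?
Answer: $- \frac{146}{3} \approx -48.667$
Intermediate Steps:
$W{\left(C,r \right)} = \frac{2 r}{1 + C}$
$W{\left(-4,-5 \right)} - 52 = 2 \left(-5\right) \frac{1}{1 - 4} - 52 = 2 \left(-5\right) \frac{1}{-3} - 52 = 2 \left(-5\right) \left(- \frac{1}{3}\right) - 52 = \frac{10}{3} - 52 = - \frac{146}{3}$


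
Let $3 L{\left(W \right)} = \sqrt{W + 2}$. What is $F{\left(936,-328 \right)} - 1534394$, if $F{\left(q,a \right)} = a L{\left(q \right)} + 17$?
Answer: $-1534377 - \frac{328 \sqrt{938}}{3} \approx -1.5377 \cdot 10^{6}$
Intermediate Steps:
$L{\left(W \right)} = \frac{\sqrt{2 + W}}{3}$ ($L{\left(W \right)} = \frac{\sqrt{W + 2}}{3} = \frac{\sqrt{2 + W}}{3}$)
$F{\left(q,a \right)} = 17 + \frac{a \sqrt{2 + q}}{3}$ ($F{\left(q,a \right)} = a \frac{\sqrt{2 + q}}{3} + 17 = \frac{a \sqrt{2 + q}}{3} + 17 = 17 + \frac{a \sqrt{2 + q}}{3}$)
$F{\left(936,-328 \right)} - 1534394 = \left(17 + \frac{1}{3} \left(-328\right) \sqrt{2 + 936}\right) - 1534394 = \left(17 + \frac{1}{3} \left(-328\right) \sqrt{938}\right) - 1534394 = \left(17 - \frac{328 \sqrt{938}}{3}\right) - 1534394 = -1534377 - \frac{328 \sqrt{938}}{3}$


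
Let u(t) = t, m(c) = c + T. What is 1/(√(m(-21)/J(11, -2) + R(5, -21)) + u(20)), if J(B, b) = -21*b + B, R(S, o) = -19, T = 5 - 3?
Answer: 530/11113 - 3*I*√6042/22226 ≈ 0.047692 - 0.010492*I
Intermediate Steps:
T = 2
m(c) = 2 + c (m(c) = c + 2 = 2 + c)
J(B, b) = B - 21*b
1/(√(m(-21)/J(11, -2) + R(5, -21)) + u(20)) = 1/(√((2 - 21)/(11 - 21*(-2)) - 19) + 20) = 1/(√(-19/(11 + 42) - 19) + 20) = 1/(√(-19/53 - 19) + 20) = 1/(√(-1026/53) + 20) = 1/(3*I*√6042/53 + 20) = 1/(20 + 3*I*√6042/53)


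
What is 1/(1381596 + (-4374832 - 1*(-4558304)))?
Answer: 1/1565068 ≈ 6.3895e-7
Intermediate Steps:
1/(1381596 + (-4374832 - 1*(-4558304))) = 1/(1381596 + (-4374832 + 4558304)) = 1/(1381596 + 183472) = 1/1565068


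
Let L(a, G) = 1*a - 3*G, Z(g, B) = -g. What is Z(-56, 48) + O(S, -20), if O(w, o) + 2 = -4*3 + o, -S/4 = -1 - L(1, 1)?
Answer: 22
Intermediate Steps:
L(a, G) = a - 3*G
S = -4 (S = -4*(-1 - (1 - 3*1)) = -4*(-1 - (1 - 3)) = -4*(-1 - 1*(-2)) = -4*(-1 + 2) = -4*1 = -4)
O(w, o) = -14 + o (O(w, o) = -2 + (-4*3 + o) = -2 + (-12 + o) = -14 + o)
Z(-56, 48) + O(S, -20) = -1*(-56) + (-14 - 20) = 56 - 34 = 22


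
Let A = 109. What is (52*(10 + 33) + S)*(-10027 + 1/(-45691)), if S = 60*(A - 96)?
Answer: -1381761272528/45691 ≈ -3.0241e+7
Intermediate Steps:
S = 780 (S = 60*(109 - 96) = 60*13 = 780)
(52*(10 + 33) + S)*(-10027 + 1/(-45691)) = (52*(10 + 33) + 780)*(-10027 + 1/(-45691)) = (52*43 + 780)*(-10027 - 1/45691) = (2236 + 780)*(-458143658/45691) = 3016*(-458143658/45691) = -1381761272528/45691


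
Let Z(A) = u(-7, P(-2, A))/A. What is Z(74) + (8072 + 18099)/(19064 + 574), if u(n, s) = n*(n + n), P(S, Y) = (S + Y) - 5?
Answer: 1930589/726606 ≈ 2.6570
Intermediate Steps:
P(S, Y) = -5 + S + Y
u(n, s) = 2*n**2 (u(n, s) = n*(2*n) = 2*n**2)
Z(A) = 98/A (Z(A) = (2*(-7)**2)/A = (2*49)/A = 98/A)
Z(74) + (8072 + 18099)/(19064 + 574) = 98/74 + (8072 + 18099)/(19064 + 574) = 98*(1/74) + 26171/19638 = 49/37 + 26171*(1/19638) = 49/37 + 26171/19638 = 1930589/726606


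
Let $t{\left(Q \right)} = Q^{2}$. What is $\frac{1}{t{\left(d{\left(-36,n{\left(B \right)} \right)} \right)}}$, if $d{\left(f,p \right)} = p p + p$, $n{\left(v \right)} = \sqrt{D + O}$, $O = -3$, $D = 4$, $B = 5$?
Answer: $\frac{1}{4} \approx 0.25$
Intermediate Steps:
$n{\left(v \right)} = 1$ ($n{\left(v \right)} = \sqrt{4 - 3} = \sqrt{1} = 1$)
$d{\left(f,p \right)} = p + p^{2}$ ($d{\left(f,p \right)} = p^{2} + p = p + p^{2}$)
$\frac{1}{t{\left(d{\left(-36,n{\left(B \right)} \right)} \right)}} = \frac{1}{\left(1 \left(1 + 1\right)\right)^{2}} = \frac{1}{\left(1 \cdot 2\right)^{2}} = \frac{1}{2^{2}} = \frac{1}{4}$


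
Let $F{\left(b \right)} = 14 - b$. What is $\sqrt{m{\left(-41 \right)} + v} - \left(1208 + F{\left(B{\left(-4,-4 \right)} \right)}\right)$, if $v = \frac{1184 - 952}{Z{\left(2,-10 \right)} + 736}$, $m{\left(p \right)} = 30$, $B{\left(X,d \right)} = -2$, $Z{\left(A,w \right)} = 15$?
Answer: $-1224 + \frac{\sqrt{17094262}}{751} \approx -1218.5$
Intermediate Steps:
$v = \frac{232}{751}$ ($v = \frac{1184 - 952}{15 + 736} = \frac{232}{751} \approx 0.30892$)
$\sqrt{m{\left(-41 \right)} + v} - \left(1208 + F{\left(B{\left(-4,-4 \right)} \right)}\right) = \sqrt{30 + \frac{232}{751}} - \left(1208 + \left(14 - -2\right)\right) = \sqrt{\frac{22762}{751}} - \left(1208 + \left(14 + 2\right)\right) = \frac{\sqrt{17094262}}{751} - \left(1208 + 16\right) = \frac{\sqrt{17094262}}{751} - 1224 = -1224 + \frac{\sqrt{17094262}}{751}$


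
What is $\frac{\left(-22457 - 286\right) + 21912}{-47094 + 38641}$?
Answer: $\frac{831}{8453} \approx 0.098308$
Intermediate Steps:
$\frac{\left(-22457 - 286\right) + 21912}{-47094 + 38641} = \frac{-22743 + 21912}{-8453} = \left(-831\right) \left(- \frac{1}{8453}\right) = \frac{831}{8453}$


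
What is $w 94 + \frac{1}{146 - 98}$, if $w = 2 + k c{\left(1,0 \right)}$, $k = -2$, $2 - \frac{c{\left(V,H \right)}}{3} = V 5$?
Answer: $\frac{90241}{48} \approx 1880.0$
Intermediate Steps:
$c{\left(V,H \right)} = 6 - 15 V$ ($c{\left(V,H \right)} = 6 - 3 V 5 = 6 - 3 \cdot 5 V = 6 - 15 V$)
$w = 20$ ($w = 2 - 2 \left(6 - 15\right) = 2 - -18 = 2 + 18 = 20$)
$w 94 + \frac{1}{146 - 98} = 20 \cdot 94 + \frac{1}{146 - 98} = 1880 + \frac{1}{48} = \frac{90241}{48}$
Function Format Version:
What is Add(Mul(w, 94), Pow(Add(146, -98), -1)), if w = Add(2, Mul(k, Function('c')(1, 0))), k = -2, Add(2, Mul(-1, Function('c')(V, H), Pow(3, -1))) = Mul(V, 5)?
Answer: Rational(90241, 48) ≈ 1880.0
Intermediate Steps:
Function('c')(V, H) = Add(6, Mul(-15, V)) (Function('c')(V, H) = Add(6, Mul(-3, Mul(V, 5))) = Add(6, Mul(-3, Mul(5, V))) = Add(6, Mul(-15, V)))
w = 20 (w = Add(2, Mul(-2, Add(6, Mul(-15, 1)))) = Add(2, Mul(-2, Add(6, -15))) = Add(2, Mul(-2, -9)) = Add(2, 18) = 20)
Add(Mul(w, 94), Pow(Add(146, -98), -1)) = Add(Mul(20, 94), Pow(Add(146, -98), -1)) = Add(1880, Pow(48, -1)) = Add(1880, Rational(1, 48)) = Rational(90241, 48)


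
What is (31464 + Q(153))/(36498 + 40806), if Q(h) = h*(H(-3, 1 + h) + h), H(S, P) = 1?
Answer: 9171/12884 ≈ 0.71181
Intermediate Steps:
Q(h) = h*(1 + h)
(31464 + Q(153))/(36498 + 40806) = (31464 + 153*(1 + 153))/(36498 + 40806) = (31464 + 153*154)/77304 = (31464 + 23562)*(1/77304) = 55026*(1/77304) = 9171/12884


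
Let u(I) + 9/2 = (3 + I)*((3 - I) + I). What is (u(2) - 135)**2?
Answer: 62001/4 ≈ 15500.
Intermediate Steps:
u(I) = 9/2 + 3*I (u(I) = -9/2 + (3 + I)*((3 - I) + I) = -9/2 + (3 + I)*3 = -9/2 + (9 + 3*I) = 9/2 + 3*I)
(u(2) - 135)**2 = ((9/2 + 3*2) - 135)**2 = ((9/2 + 6) - 135)**2 = (21/2 - 135)**2 = (-249/2)**2 = 62001/4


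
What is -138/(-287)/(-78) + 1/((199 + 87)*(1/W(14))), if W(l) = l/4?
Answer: 997/164164 ≈ 0.0060732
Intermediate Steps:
W(l) = l/4 (W(l) = l*(1/4) = l/4)
-138/(-287)/(-78) + 1/((199 + 87)*(1/W(14))) = -138/(-287)/(-78) + 1/((199 + 87)*(1/((1/4)*14))) = -138*(-1/287)*(-1/78) + 1/(286*(1/(7/2))) = (138/287)*(-1/78) + 1/(286*(2/7)) = -23/3731 + (1/286)*(7/2) = -23/3731 + 7/572 = 997/164164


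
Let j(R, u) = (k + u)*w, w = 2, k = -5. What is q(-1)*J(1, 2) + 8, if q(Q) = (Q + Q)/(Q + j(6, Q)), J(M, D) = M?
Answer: 106/13 ≈ 8.1538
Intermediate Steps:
j(R, u) = -10 + 2*u (j(R, u) = (-5 + u)*2 = -10 + 2*u)
q(Q) = 2*Q/(-10 + 3*Q) (q(Q) = (Q + Q)/(Q + (-10 + 2*Q)) = (2*Q)/(-10 + 3*Q) = 2*Q/(-10 + 3*Q))
q(-1)*J(1, 2) + 8 = (2*(-1)/(-10 + 3*(-1)))*1 + 8 = (2*(-1)/(-10 - 3))*1 + 8 = (2*(-1)/(-13))*1 + 8 = (2*(-1)*(-1/13))*1 + 8 = (2/13)*1 + 8 = 2/13 + 8 = 106/13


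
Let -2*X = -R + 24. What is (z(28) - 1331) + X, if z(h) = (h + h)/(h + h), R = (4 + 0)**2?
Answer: -1334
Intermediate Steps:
R = 16 (R = 4**2 = 16)
X = -4 (X = -(-1*16 + 24)/2 = -(-16 + 24)/2 = -1/2*8 = -4)
z(h) = 1 (z(h) = (2*h)/((2*h)) = (2*h)*(1/(2*h)) = 1)
(z(28) - 1331) + X = (1 - 1331) - 4 = -1330 - 4 = -1334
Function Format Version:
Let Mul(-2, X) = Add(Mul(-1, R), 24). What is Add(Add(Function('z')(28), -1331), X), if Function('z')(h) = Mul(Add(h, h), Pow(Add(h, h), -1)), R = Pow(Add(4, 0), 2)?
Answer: -1334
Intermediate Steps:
R = 16 (R = Pow(4, 2) = 16)
X = -4 (X = Mul(Rational(-1, 2), Add(Mul(-1, 16), 24)) = Mul(Rational(-1, 2), Add(-16, 24)) = Mul(Rational(-1, 2), 8) = -4)
Function('z')(h) = 1 (Function('z')(h) = Mul(Mul(2, h), Pow(Mul(2, h), -1)) = Mul(Mul(2, h), Mul(Rational(1, 2), Pow(h, -1))) = 1)
Add(Add(Function('z')(28), -1331), X) = Add(Add(1, -1331), -4) = Add(-1330, -4) = -1334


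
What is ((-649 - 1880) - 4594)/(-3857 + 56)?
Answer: 7123/3801 ≈ 1.8740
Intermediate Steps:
((-649 - 1880) - 4594)/(-3857 + 56) = (-2529 - 4594)/(-3801) = -7123*(-1/3801) = 7123/3801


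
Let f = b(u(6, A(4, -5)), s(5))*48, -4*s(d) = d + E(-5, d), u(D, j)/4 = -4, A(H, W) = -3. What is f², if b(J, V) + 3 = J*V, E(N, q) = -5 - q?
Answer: 1218816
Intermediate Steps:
u(D, j) = -16 (u(D, j) = 4*(-4) = -16)
s(d) = 5/4 (s(d) = -(d + (-5 - d))/4 = -¼*(-5) = 5/4)
b(J, V) = -3 + J*V
f = -1104 (f = (-3 - 16*5/4)*48 = (-3 - 20)*48 = -23*48 = -1104)
f² = (-1104)² = 1218816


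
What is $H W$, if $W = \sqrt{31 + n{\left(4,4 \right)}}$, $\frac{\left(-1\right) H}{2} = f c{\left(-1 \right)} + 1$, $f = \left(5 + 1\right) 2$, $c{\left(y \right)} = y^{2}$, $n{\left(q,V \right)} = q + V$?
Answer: $- 26 \sqrt{39} \approx -162.37$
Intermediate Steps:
$n{\left(q,V \right)} = V + q$
$f = 12$ ($f = 6 \cdot 2 = 12$)
$H = -26$ ($H = - 2 \left(12 \left(-1\right)^{2} + 1\right) = - 2 \left(12 \cdot 1 + 1\right) = - 2 \left(12 + 1\right) = \left(-2\right) 13 = -26$)
$W = \sqrt{39}$ ($W = \sqrt{31 + \left(4 + 4\right)} = \sqrt{31 + 8} = \sqrt{39} \approx 6.245$)
$H W = - 26 \sqrt{39}$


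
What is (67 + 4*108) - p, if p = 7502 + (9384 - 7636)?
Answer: -8751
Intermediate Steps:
p = 9250 (p = 7502 + 1748 = 9250)
(67 + 4*108) - p = (67 + 4*108) - 1*9250 = (67 + 432) - 9250 = 499 - 9250 = -8751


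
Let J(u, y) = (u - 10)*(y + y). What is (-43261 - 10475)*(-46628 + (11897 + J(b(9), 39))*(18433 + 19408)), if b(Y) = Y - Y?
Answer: -22603068738984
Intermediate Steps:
b(Y) = 0
J(u, y) = 2*y*(-10 + u) (J(u, y) = (-10 + u)*(2*y) = 2*y*(-10 + u))
(-43261 - 10475)*(-46628 + (11897 + J(b(9), 39))*(18433 + 19408)) = (-43261 - 10475)*(-46628 + (11897 + 2*39*(-10 + 0))*(18433 + 19408)) = -53736*(-46628 + (11897 + 2*39*(-10))*37841) = -53736*(-46628 + (11897 - 780)*37841) = -53736*(-46628 + 11117*37841) = -53736*(-46628 + 420678397) = -53736*420631769 = -22603068738984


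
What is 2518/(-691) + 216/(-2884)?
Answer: -1852792/498211 ≈ -3.7189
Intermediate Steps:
2518/(-691) + 216/(-2884) = 2518*(-1/691) + 216*(-1/2884) = -2518/691 - 54/721 = -1852792/498211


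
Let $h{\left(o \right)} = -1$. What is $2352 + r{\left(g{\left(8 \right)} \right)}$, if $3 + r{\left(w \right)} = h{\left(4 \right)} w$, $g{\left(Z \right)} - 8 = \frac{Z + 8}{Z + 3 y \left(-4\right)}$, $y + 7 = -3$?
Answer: $\frac{18727}{8} \approx 2340.9$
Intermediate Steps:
$y = -10$ ($y = -7 - 3 = -10$)
$g{\left(Z \right)} = 8 + \frac{8 + Z}{120 + Z}$ ($g{\left(Z \right)} = 8 + \frac{Z + 8}{Z + 3 \left(-10\right) \left(-4\right)} = 8 + \frac{8 + Z}{Z - -120} = 8 + \frac{8 + Z}{Z + 120} = 8 + \frac{8 + Z}{120 + Z}$)
$r{\left(w \right)} = -3 - w$
$2352 + r{\left(g{\left(8 \right)} \right)} = 2352 - \left(3 + \frac{968 + 9 \cdot 8}{120 + 8}\right) = 2352 - \left(3 + \frac{968 + 72}{128}\right) = 2352 - \left(3 + \frac{1}{128} \cdot 1040\right) = 2352 - \frac{89}{8} = \frac{18727}{8}$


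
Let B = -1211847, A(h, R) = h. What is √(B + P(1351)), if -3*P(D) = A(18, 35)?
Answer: I*√1211853 ≈ 1100.8*I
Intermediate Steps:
P(D) = -6 (P(D) = -⅓*18 = -6)
√(B + P(1351)) = √(-1211847 - 6) = √(-1211853) = I*√1211853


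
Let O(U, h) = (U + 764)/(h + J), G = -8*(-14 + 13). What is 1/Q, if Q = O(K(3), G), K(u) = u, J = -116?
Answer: -108/767 ≈ -0.14081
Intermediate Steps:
G = 8 (G = -8*(-1) = 8)
O(U, h) = (764 + U)/(-116 + h) (O(U, h) = (U + 764)/(h - 116) = (764 + U)/(-116 + h))
Q = -767/108 (Q = (764 + 3)/(-116 + 8) = 767/(-108) = -1/108*767 = -767/108 ≈ -7.1019)
1/Q = 1/(-767/108) = -108/767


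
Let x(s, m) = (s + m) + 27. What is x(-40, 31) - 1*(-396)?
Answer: 414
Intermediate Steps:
x(s, m) = 27 + m + s (x(s, m) = (m + s) + 27 = 27 + m + s)
x(-40, 31) - 1*(-396) = (27 + 31 - 40) - 1*(-396) = 18 + 396 = 414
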